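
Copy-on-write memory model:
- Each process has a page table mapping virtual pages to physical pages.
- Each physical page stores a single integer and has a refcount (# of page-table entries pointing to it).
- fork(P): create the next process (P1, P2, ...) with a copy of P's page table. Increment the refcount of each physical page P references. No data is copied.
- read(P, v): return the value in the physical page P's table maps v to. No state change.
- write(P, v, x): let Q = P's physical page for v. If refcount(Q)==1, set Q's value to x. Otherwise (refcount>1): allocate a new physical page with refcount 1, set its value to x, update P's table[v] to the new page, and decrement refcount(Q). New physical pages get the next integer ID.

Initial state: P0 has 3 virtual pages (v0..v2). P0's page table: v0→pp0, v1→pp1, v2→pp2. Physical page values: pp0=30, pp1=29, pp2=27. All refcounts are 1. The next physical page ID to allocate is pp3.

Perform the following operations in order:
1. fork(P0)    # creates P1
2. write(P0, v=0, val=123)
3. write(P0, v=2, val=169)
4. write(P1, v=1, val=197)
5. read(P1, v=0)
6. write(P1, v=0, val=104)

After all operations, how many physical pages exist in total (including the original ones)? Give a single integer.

Answer: 6

Derivation:
Op 1: fork(P0) -> P1. 3 ppages; refcounts: pp0:2 pp1:2 pp2:2
Op 2: write(P0, v0, 123). refcount(pp0)=2>1 -> COPY to pp3. 4 ppages; refcounts: pp0:1 pp1:2 pp2:2 pp3:1
Op 3: write(P0, v2, 169). refcount(pp2)=2>1 -> COPY to pp4. 5 ppages; refcounts: pp0:1 pp1:2 pp2:1 pp3:1 pp4:1
Op 4: write(P1, v1, 197). refcount(pp1)=2>1 -> COPY to pp5. 6 ppages; refcounts: pp0:1 pp1:1 pp2:1 pp3:1 pp4:1 pp5:1
Op 5: read(P1, v0) -> 30. No state change.
Op 6: write(P1, v0, 104). refcount(pp0)=1 -> write in place. 6 ppages; refcounts: pp0:1 pp1:1 pp2:1 pp3:1 pp4:1 pp5:1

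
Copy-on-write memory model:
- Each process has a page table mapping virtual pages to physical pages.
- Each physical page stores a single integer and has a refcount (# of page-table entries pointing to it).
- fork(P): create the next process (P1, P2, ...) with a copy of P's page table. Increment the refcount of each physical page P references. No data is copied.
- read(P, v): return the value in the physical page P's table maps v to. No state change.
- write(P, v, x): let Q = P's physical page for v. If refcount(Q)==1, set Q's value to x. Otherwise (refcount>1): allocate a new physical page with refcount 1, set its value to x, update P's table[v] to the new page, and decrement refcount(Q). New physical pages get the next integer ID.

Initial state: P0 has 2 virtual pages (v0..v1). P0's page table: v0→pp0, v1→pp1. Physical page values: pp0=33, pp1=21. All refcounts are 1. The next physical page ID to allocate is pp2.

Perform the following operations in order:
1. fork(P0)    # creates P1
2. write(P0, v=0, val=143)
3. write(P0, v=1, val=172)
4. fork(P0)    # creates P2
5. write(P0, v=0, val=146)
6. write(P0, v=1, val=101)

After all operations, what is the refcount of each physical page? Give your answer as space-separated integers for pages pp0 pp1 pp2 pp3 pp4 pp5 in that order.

Op 1: fork(P0) -> P1. 2 ppages; refcounts: pp0:2 pp1:2
Op 2: write(P0, v0, 143). refcount(pp0)=2>1 -> COPY to pp2. 3 ppages; refcounts: pp0:1 pp1:2 pp2:1
Op 3: write(P0, v1, 172). refcount(pp1)=2>1 -> COPY to pp3. 4 ppages; refcounts: pp0:1 pp1:1 pp2:1 pp3:1
Op 4: fork(P0) -> P2. 4 ppages; refcounts: pp0:1 pp1:1 pp2:2 pp3:2
Op 5: write(P0, v0, 146). refcount(pp2)=2>1 -> COPY to pp4. 5 ppages; refcounts: pp0:1 pp1:1 pp2:1 pp3:2 pp4:1
Op 6: write(P0, v1, 101). refcount(pp3)=2>1 -> COPY to pp5. 6 ppages; refcounts: pp0:1 pp1:1 pp2:1 pp3:1 pp4:1 pp5:1

Answer: 1 1 1 1 1 1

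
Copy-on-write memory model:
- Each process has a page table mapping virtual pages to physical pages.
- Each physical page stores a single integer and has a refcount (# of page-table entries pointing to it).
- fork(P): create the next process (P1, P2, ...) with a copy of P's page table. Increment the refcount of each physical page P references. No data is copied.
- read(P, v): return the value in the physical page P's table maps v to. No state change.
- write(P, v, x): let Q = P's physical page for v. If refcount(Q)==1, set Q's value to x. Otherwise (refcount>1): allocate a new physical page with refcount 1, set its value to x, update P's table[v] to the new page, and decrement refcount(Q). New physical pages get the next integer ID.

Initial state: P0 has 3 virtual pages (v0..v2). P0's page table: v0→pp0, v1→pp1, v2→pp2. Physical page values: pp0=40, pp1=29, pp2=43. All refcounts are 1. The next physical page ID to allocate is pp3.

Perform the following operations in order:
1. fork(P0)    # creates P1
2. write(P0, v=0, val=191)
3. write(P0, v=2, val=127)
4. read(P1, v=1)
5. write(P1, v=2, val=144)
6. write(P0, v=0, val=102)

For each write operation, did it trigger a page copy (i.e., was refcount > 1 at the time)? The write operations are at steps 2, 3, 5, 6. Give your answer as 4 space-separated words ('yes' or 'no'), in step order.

Op 1: fork(P0) -> P1. 3 ppages; refcounts: pp0:2 pp1:2 pp2:2
Op 2: write(P0, v0, 191). refcount(pp0)=2>1 -> COPY to pp3. 4 ppages; refcounts: pp0:1 pp1:2 pp2:2 pp3:1
Op 3: write(P0, v2, 127). refcount(pp2)=2>1 -> COPY to pp4. 5 ppages; refcounts: pp0:1 pp1:2 pp2:1 pp3:1 pp4:1
Op 4: read(P1, v1) -> 29. No state change.
Op 5: write(P1, v2, 144). refcount(pp2)=1 -> write in place. 5 ppages; refcounts: pp0:1 pp1:2 pp2:1 pp3:1 pp4:1
Op 6: write(P0, v0, 102). refcount(pp3)=1 -> write in place. 5 ppages; refcounts: pp0:1 pp1:2 pp2:1 pp3:1 pp4:1

yes yes no no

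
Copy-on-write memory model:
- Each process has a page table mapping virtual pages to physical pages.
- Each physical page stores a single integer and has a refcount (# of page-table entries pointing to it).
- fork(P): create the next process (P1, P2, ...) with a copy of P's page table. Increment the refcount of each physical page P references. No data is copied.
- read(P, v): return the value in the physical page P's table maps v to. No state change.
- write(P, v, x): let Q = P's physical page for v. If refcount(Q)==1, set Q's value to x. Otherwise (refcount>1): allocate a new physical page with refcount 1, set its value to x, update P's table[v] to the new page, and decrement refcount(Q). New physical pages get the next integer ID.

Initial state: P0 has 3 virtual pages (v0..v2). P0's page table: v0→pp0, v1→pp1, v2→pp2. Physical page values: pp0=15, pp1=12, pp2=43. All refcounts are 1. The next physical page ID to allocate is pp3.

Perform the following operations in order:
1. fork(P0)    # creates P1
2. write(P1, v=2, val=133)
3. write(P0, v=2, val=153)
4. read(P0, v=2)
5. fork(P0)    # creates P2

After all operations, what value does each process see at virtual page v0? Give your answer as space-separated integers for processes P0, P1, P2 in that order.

Answer: 15 15 15

Derivation:
Op 1: fork(P0) -> P1. 3 ppages; refcounts: pp0:2 pp1:2 pp2:2
Op 2: write(P1, v2, 133). refcount(pp2)=2>1 -> COPY to pp3. 4 ppages; refcounts: pp0:2 pp1:2 pp2:1 pp3:1
Op 3: write(P0, v2, 153). refcount(pp2)=1 -> write in place. 4 ppages; refcounts: pp0:2 pp1:2 pp2:1 pp3:1
Op 4: read(P0, v2) -> 153. No state change.
Op 5: fork(P0) -> P2. 4 ppages; refcounts: pp0:3 pp1:3 pp2:2 pp3:1
P0: v0 -> pp0 = 15
P1: v0 -> pp0 = 15
P2: v0 -> pp0 = 15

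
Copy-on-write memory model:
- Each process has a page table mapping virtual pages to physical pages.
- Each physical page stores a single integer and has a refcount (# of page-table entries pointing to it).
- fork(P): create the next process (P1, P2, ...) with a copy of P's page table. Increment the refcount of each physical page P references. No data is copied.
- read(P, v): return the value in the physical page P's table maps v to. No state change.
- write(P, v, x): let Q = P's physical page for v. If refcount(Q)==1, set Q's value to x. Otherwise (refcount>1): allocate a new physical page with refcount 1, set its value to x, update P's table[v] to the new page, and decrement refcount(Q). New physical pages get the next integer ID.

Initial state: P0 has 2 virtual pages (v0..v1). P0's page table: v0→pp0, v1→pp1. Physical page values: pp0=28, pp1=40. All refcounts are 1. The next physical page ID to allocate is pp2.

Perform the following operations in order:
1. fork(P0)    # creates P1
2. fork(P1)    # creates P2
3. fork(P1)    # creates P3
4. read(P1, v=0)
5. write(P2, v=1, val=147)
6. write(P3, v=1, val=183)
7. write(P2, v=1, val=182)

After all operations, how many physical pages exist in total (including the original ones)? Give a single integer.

Answer: 4

Derivation:
Op 1: fork(P0) -> P1. 2 ppages; refcounts: pp0:2 pp1:2
Op 2: fork(P1) -> P2. 2 ppages; refcounts: pp0:3 pp1:3
Op 3: fork(P1) -> P3. 2 ppages; refcounts: pp0:4 pp1:4
Op 4: read(P1, v0) -> 28. No state change.
Op 5: write(P2, v1, 147). refcount(pp1)=4>1 -> COPY to pp2. 3 ppages; refcounts: pp0:4 pp1:3 pp2:1
Op 6: write(P3, v1, 183). refcount(pp1)=3>1 -> COPY to pp3. 4 ppages; refcounts: pp0:4 pp1:2 pp2:1 pp3:1
Op 7: write(P2, v1, 182). refcount(pp2)=1 -> write in place. 4 ppages; refcounts: pp0:4 pp1:2 pp2:1 pp3:1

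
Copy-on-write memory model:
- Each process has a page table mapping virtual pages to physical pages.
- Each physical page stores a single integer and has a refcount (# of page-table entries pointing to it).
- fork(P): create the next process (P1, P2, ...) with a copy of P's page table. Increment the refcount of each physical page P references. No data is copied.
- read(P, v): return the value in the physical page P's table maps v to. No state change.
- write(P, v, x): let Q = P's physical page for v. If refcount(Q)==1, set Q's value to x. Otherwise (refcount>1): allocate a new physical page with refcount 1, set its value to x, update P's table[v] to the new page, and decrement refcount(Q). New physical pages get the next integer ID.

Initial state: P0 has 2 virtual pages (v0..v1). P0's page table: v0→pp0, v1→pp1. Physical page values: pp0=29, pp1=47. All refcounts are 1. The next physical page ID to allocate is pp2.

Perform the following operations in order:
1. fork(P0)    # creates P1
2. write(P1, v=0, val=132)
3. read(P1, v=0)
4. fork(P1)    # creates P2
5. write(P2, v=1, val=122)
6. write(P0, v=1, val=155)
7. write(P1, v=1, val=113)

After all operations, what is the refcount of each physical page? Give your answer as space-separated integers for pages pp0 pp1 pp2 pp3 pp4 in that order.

Op 1: fork(P0) -> P1. 2 ppages; refcounts: pp0:2 pp1:2
Op 2: write(P1, v0, 132). refcount(pp0)=2>1 -> COPY to pp2. 3 ppages; refcounts: pp0:1 pp1:2 pp2:1
Op 3: read(P1, v0) -> 132. No state change.
Op 4: fork(P1) -> P2. 3 ppages; refcounts: pp0:1 pp1:3 pp2:2
Op 5: write(P2, v1, 122). refcount(pp1)=3>1 -> COPY to pp3. 4 ppages; refcounts: pp0:1 pp1:2 pp2:2 pp3:1
Op 6: write(P0, v1, 155). refcount(pp1)=2>1 -> COPY to pp4. 5 ppages; refcounts: pp0:1 pp1:1 pp2:2 pp3:1 pp4:1
Op 7: write(P1, v1, 113). refcount(pp1)=1 -> write in place. 5 ppages; refcounts: pp0:1 pp1:1 pp2:2 pp3:1 pp4:1

Answer: 1 1 2 1 1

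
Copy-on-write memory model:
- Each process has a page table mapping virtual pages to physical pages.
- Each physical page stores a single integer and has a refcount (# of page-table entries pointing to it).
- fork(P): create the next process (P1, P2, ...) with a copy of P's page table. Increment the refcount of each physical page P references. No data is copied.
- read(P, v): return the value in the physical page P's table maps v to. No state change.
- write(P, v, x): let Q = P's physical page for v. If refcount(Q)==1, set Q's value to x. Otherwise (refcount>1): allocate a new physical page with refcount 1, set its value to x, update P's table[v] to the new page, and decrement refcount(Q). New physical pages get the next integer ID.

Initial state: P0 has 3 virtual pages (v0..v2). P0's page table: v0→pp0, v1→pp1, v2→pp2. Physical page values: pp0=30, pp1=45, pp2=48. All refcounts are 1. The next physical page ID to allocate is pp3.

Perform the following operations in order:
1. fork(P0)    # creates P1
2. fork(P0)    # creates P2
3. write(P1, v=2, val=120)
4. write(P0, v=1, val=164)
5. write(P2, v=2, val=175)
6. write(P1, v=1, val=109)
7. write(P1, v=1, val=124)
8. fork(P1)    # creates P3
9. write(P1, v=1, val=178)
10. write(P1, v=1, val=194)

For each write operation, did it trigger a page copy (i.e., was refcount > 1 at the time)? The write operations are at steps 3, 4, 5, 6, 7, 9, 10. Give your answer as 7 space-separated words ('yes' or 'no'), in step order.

Op 1: fork(P0) -> P1. 3 ppages; refcounts: pp0:2 pp1:2 pp2:2
Op 2: fork(P0) -> P2. 3 ppages; refcounts: pp0:3 pp1:3 pp2:3
Op 3: write(P1, v2, 120). refcount(pp2)=3>1 -> COPY to pp3. 4 ppages; refcounts: pp0:3 pp1:3 pp2:2 pp3:1
Op 4: write(P0, v1, 164). refcount(pp1)=3>1 -> COPY to pp4. 5 ppages; refcounts: pp0:3 pp1:2 pp2:2 pp3:1 pp4:1
Op 5: write(P2, v2, 175). refcount(pp2)=2>1 -> COPY to pp5. 6 ppages; refcounts: pp0:3 pp1:2 pp2:1 pp3:1 pp4:1 pp5:1
Op 6: write(P1, v1, 109). refcount(pp1)=2>1 -> COPY to pp6. 7 ppages; refcounts: pp0:3 pp1:1 pp2:1 pp3:1 pp4:1 pp5:1 pp6:1
Op 7: write(P1, v1, 124). refcount(pp6)=1 -> write in place. 7 ppages; refcounts: pp0:3 pp1:1 pp2:1 pp3:1 pp4:1 pp5:1 pp6:1
Op 8: fork(P1) -> P3. 7 ppages; refcounts: pp0:4 pp1:1 pp2:1 pp3:2 pp4:1 pp5:1 pp6:2
Op 9: write(P1, v1, 178). refcount(pp6)=2>1 -> COPY to pp7. 8 ppages; refcounts: pp0:4 pp1:1 pp2:1 pp3:2 pp4:1 pp5:1 pp6:1 pp7:1
Op 10: write(P1, v1, 194). refcount(pp7)=1 -> write in place. 8 ppages; refcounts: pp0:4 pp1:1 pp2:1 pp3:2 pp4:1 pp5:1 pp6:1 pp7:1

yes yes yes yes no yes no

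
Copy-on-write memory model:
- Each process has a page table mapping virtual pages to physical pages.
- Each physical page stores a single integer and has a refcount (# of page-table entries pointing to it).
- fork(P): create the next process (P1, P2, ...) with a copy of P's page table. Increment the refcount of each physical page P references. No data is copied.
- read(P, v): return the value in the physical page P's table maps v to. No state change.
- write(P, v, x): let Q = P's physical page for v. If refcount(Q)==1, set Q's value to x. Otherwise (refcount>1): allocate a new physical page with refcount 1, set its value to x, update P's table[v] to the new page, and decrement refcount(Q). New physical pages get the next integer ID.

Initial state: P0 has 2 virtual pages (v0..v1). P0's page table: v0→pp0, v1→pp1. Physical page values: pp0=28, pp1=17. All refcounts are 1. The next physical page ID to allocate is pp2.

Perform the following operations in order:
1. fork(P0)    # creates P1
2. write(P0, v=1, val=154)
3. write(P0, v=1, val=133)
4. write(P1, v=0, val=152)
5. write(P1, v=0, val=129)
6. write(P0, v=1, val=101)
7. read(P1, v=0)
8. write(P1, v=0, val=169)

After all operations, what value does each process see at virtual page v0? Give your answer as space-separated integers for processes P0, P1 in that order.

Answer: 28 169

Derivation:
Op 1: fork(P0) -> P1. 2 ppages; refcounts: pp0:2 pp1:2
Op 2: write(P0, v1, 154). refcount(pp1)=2>1 -> COPY to pp2. 3 ppages; refcounts: pp0:2 pp1:1 pp2:1
Op 3: write(P0, v1, 133). refcount(pp2)=1 -> write in place. 3 ppages; refcounts: pp0:2 pp1:1 pp2:1
Op 4: write(P1, v0, 152). refcount(pp0)=2>1 -> COPY to pp3. 4 ppages; refcounts: pp0:1 pp1:1 pp2:1 pp3:1
Op 5: write(P1, v0, 129). refcount(pp3)=1 -> write in place. 4 ppages; refcounts: pp0:1 pp1:1 pp2:1 pp3:1
Op 6: write(P0, v1, 101). refcount(pp2)=1 -> write in place. 4 ppages; refcounts: pp0:1 pp1:1 pp2:1 pp3:1
Op 7: read(P1, v0) -> 129. No state change.
Op 8: write(P1, v0, 169). refcount(pp3)=1 -> write in place. 4 ppages; refcounts: pp0:1 pp1:1 pp2:1 pp3:1
P0: v0 -> pp0 = 28
P1: v0 -> pp3 = 169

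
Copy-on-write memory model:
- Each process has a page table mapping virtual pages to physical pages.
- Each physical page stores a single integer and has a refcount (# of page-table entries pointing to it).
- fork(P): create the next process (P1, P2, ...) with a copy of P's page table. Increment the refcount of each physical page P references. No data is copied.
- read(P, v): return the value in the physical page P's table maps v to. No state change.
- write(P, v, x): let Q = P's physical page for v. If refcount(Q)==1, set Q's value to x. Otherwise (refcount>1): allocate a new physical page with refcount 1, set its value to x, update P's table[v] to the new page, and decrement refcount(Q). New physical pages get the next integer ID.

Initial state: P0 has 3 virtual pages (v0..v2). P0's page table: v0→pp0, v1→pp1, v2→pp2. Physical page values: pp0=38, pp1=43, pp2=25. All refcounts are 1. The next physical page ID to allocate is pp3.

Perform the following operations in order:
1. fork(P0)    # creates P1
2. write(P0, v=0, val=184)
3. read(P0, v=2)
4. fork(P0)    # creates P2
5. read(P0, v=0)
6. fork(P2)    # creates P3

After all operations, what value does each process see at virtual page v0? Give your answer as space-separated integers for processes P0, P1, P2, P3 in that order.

Answer: 184 38 184 184

Derivation:
Op 1: fork(P0) -> P1. 3 ppages; refcounts: pp0:2 pp1:2 pp2:2
Op 2: write(P0, v0, 184). refcount(pp0)=2>1 -> COPY to pp3. 4 ppages; refcounts: pp0:1 pp1:2 pp2:2 pp3:1
Op 3: read(P0, v2) -> 25. No state change.
Op 4: fork(P0) -> P2. 4 ppages; refcounts: pp0:1 pp1:3 pp2:3 pp3:2
Op 5: read(P0, v0) -> 184. No state change.
Op 6: fork(P2) -> P3. 4 ppages; refcounts: pp0:1 pp1:4 pp2:4 pp3:3
P0: v0 -> pp3 = 184
P1: v0 -> pp0 = 38
P2: v0 -> pp3 = 184
P3: v0 -> pp3 = 184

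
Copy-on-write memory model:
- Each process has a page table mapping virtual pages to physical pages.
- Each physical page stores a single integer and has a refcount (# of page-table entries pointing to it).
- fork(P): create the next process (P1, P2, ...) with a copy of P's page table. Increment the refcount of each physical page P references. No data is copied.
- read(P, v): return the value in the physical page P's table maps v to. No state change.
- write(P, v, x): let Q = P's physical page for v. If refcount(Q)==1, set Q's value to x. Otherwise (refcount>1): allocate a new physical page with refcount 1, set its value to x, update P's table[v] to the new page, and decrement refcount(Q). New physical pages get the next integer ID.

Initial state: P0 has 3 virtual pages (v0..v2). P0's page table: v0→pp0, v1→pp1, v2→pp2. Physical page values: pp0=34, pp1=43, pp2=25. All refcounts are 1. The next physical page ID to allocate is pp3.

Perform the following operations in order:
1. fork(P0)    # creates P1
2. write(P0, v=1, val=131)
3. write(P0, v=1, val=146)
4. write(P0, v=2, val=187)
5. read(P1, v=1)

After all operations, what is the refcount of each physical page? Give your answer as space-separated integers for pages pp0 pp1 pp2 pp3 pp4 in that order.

Answer: 2 1 1 1 1

Derivation:
Op 1: fork(P0) -> P1. 3 ppages; refcounts: pp0:2 pp1:2 pp2:2
Op 2: write(P0, v1, 131). refcount(pp1)=2>1 -> COPY to pp3. 4 ppages; refcounts: pp0:2 pp1:1 pp2:2 pp3:1
Op 3: write(P0, v1, 146). refcount(pp3)=1 -> write in place. 4 ppages; refcounts: pp0:2 pp1:1 pp2:2 pp3:1
Op 4: write(P0, v2, 187). refcount(pp2)=2>1 -> COPY to pp4. 5 ppages; refcounts: pp0:2 pp1:1 pp2:1 pp3:1 pp4:1
Op 5: read(P1, v1) -> 43. No state change.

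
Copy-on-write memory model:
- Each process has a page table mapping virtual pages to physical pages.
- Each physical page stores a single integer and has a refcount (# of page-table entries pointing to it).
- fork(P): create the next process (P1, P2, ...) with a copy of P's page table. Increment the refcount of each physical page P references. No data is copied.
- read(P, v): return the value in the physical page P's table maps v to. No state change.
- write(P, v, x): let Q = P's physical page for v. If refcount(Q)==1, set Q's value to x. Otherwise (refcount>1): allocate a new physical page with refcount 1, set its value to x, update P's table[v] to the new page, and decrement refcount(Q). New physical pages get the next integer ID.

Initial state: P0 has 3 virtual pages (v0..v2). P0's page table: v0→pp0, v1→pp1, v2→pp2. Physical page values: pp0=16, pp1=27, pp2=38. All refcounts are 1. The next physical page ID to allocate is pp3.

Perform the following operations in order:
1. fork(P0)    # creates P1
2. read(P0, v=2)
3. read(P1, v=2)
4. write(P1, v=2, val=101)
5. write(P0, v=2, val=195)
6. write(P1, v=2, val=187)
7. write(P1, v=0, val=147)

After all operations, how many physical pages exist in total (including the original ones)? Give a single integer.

Answer: 5

Derivation:
Op 1: fork(P0) -> P1. 3 ppages; refcounts: pp0:2 pp1:2 pp2:2
Op 2: read(P0, v2) -> 38. No state change.
Op 3: read(P1, v2) -> 38. No state change.
Op 4: write(P1, v2, 101). refcount(pp2)=2>1 -> COPY to pp3. 4 ppages; refcounts: pp0:2 pp1:2 pp2:1 pp3:1
Op 5: write(P0, v2, 195). refcount(pp2)=1 -> write in place. 4 ppages; refcounts: pp0:2 pp1:2 pp2:1 pp3:1
Op 6: write(P1, v2, 187). refcount(pp3)=1 -> write in place. 4 ppages; refcounts: pp0:2 pp1:2 pp2:1 pp3:1
Op 7: write(P1, v0, 147). refcount(pp0)=2>1 -> COPY to pp4. 5 ppages; refcounts: pp0:1 pp1:2 pp2:1 pp3:1 pp4:1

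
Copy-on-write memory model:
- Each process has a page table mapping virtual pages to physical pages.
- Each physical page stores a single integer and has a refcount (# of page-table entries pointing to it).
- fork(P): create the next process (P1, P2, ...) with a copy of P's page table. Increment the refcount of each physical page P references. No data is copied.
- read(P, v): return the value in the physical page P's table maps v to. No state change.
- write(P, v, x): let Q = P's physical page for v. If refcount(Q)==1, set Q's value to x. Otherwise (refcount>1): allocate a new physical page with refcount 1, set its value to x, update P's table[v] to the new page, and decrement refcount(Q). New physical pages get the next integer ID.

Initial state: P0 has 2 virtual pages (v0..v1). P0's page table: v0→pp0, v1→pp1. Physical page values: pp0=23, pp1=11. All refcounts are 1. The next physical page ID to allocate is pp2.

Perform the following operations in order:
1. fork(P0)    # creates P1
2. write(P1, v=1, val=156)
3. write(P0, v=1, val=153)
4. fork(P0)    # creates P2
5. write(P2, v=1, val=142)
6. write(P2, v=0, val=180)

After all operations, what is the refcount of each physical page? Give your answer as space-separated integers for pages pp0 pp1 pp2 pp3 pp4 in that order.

Op 1: fork(P0) -> P1. 2 ppages; refcounts: pp0:2 pp1:2
Op 2: write(P1, v1, 156). refcount(pp1)=2>1 -> COPY to pp2. 3 ppages; refcounts: pp0:2 pp1:1 pp2:1
Op 3: write(P0, v1, 153). refcount(pp1)=1 -> write in place. 3 ppages; refcounts: pp0:2 pp1:1 pp2:1
Op 4: fork(P0) -> P2. 3 ppages; refcounts: pp0:3 pp1:2 pp2:1
Op 5: write(P2, v1, 142). refcount(pp1)=2>1 -> COPY to pp3. 4 ppages; refcounts: pp0:3 pp1:1 pp2:1 pp3:1
Op 6: write(P2, v0, 180). refcount(pp0)=3>1 -> COPY to pp4. 5 ppages; refcounts: pp0:2 pp1:1 pp2:1 pp3:1 pp4:1

Answer: 2 1 1 1 1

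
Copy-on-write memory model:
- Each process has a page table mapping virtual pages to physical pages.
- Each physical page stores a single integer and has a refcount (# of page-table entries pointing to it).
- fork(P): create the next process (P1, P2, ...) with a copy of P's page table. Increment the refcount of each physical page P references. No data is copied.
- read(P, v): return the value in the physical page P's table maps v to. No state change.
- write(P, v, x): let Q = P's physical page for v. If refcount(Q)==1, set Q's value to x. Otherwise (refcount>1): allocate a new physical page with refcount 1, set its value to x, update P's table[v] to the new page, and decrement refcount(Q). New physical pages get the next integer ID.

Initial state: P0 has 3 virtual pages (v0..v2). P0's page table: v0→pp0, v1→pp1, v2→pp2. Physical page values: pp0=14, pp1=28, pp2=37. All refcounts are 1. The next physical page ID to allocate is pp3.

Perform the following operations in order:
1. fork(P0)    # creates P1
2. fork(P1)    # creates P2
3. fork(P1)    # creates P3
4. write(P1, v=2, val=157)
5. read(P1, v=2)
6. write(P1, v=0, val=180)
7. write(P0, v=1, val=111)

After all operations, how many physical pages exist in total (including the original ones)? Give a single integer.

Answer: 6

Derivation:
Op 1: fork(P0) -> P1. 3 ppages; refcounts: pp0:2 pp1:2 pp2:2
Op 2: fork(P1) -> P2. 3 ppages; refcounts: pp0:3 pp1:3 pp2:3
Op 3: fork(P1) -> P3. 3 ppages; refcounts: pp0:4 pp1:4 pp2:4
Op 4: write(P1, v2, 157). refcount(pp2)=4>1 -> COPY to pp3. 4 ppages; refcounts: pp0:4 pp1:4 pp2:3 pp3:1
Op 5: read(P1, v2) -> 157. No state change.
Op 6: write(P1, v0, 180). refcount(pp0)=4>1 -> COPY to pp4. 5 ppages; refcounts: pp0:3 pp1:4 pp2:3 pp3:1 pp4:1
Op 7: write(P0, v1, 111). refcount(pp1)=4>1 -> COPY to pp5. 6 ppages; refcounts: pp0:3 pp1:3 pp2:3 pp3:1 pp4:1 pp5:1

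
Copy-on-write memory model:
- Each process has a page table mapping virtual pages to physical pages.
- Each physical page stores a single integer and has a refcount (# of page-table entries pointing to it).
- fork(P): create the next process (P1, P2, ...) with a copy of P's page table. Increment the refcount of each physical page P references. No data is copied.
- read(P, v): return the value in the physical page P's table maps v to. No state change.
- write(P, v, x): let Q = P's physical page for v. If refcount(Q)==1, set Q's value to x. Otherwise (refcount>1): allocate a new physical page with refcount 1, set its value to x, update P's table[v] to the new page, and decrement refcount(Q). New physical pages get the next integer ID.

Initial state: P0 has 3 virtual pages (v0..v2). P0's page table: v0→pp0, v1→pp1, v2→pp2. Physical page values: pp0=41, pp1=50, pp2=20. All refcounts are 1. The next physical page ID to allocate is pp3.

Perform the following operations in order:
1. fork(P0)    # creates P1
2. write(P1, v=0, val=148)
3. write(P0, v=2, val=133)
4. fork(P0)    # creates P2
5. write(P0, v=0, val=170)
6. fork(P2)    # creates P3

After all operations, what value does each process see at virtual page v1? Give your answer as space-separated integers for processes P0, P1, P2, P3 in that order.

Op 1: fork(P0) -> P1. 3 ppages; refcounts: pp0:2 pp1:2 pp2:2
Op 2: write(P1, v0, 148). refcount(pp0)=2>1 -> COPY to pp3. 4 ppages; refcounts: pp0:1 pp1:2 pp2:2 pp3:1
Op 3: write(P0, v2, 133). refcount(pp2)=2>1 -> COPY to pp4. 5 ppages; refcounts: pp0:1 pp1:2 pp2:1 pp3:1 pp4:1
Op 4: fork(P0) -> P2. 5 ppages; refcounts: pp0:2 pp1:3 pp2:1 pp3:1 pp4:2
Op 5: write(P0, v0, 170). refcount(pp0)=2>1 -> COPY to pp5. 6 ppages; refcounts: pp0:1 pp1:3 pp2:1 pp3:1 pp4:2 pp5:1
Op 6: fork(P2) -> P3. 6 ppages; refcounts: pp0:2 pp1:4 pp2:1 pp3:1 pp4:3 pp5:1
P0: v1 -> pp1 = 50
P1: v1 -> pp1 = 50
P2: v1 -> pp1 = 50
P3: v1 -> pp1 = 50

Answer: 50 50 50 50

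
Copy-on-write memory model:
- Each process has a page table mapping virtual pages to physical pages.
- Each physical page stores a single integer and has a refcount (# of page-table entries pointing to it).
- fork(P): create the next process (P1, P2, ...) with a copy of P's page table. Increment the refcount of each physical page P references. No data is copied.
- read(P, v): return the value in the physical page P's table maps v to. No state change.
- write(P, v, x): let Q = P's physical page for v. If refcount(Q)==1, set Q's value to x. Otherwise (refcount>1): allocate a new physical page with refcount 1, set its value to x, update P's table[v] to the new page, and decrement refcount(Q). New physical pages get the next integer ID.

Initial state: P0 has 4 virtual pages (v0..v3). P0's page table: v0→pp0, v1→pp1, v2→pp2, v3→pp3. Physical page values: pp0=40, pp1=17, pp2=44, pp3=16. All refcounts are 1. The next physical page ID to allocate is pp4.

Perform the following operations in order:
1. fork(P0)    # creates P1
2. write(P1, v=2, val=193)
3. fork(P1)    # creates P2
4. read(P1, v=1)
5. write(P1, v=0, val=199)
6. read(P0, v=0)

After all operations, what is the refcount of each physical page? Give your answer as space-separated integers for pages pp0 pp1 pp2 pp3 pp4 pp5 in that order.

Op 1: fork(P0) -> P1. 4 ppages; refcounts: pp0:2 pp1:2 pp2:2 pp3:2
Op 2: write(P1, v2, 193). refcount(pp2)=2>1 -> COPY to pp4. 5 ppages; refcounts: pp0:2 pp1:2 pp2:1 pp3:2 pp4:1
Op 3: fork(P1) -> P2. 5 ppages; refcounts: pp0:3 pp1:3 pp2:1 pp3:3 pp4:2
Op 4: read(P1, v1) -> 17. No state change.
Op 5: write(P1, v0, 199). refcount(pp0)=3>1 -> COPY to pp5. 6 ppages; refcounts: pp0:2 pp1:3 pp2:1 pp3:3 pp4:2 pp5:1
Op 6: read(P0, v0) -> 40. No state change.

Answer: 2 3 1 3 2 1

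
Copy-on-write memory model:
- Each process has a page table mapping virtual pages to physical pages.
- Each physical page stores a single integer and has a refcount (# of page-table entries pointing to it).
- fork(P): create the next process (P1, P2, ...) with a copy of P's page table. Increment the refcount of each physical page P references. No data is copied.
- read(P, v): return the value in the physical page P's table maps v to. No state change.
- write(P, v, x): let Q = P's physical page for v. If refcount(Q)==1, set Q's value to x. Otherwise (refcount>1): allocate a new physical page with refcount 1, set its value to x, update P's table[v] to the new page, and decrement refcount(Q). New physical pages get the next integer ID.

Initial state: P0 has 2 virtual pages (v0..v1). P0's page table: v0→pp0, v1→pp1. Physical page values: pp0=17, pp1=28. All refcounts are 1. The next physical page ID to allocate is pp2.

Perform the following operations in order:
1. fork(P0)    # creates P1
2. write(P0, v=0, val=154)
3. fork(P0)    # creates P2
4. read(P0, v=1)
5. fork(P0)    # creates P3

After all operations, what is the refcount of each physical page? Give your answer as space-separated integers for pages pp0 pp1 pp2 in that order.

Op 1: fork(P0) -> P1. 2 ppages; refcounts: pp0:2 pp1:2
Op 2: write(P0, v0, 154). refcount(pp0)=2>1 -> COPY to pp2. 3 ppages; refcounts: pp0:1 pp1:2 pp2:1
Op 3: fork(P0) -> P2. 3 ppages; refcounts: pp0:1 pp1:3 pp2:2
Op 4: read(P0, v1) -> 28. No state change.
Op 5: fork(P0) -> P3. 3 ppages; refcounts: pp0:1 pp1:4 pp2:3

Answer: 1 4 3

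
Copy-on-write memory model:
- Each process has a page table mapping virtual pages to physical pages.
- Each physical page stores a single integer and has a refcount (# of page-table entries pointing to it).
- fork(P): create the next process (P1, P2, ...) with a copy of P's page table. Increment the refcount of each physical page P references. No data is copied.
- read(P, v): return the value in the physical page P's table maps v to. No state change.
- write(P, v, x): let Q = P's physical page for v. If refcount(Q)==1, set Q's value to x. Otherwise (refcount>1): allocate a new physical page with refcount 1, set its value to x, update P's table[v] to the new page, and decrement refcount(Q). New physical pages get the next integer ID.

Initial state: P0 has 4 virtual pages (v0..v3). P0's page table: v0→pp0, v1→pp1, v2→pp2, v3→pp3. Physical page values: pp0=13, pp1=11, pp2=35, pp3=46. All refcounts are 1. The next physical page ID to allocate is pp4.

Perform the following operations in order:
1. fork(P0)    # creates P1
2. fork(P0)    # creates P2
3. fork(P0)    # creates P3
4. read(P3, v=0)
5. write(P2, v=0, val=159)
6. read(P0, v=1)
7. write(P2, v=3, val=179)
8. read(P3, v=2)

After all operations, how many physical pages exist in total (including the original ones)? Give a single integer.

Answer: 6

Derivation:
Op 1: fork(P0) -> P1. 4 ppages; refcounts: pp0:2 pp1:2 pp2:2 pp3:2
Op 2: fork(P0) -> P2. 4 ppages; refcounts: pp0:3 pp1:3 pp2:3 pp3:3
Op 3: fork(P0) -> P3. 4 ppages; refcounts: pp0:4 pp1:4 pp2:4 pp3:4
Op 4: read(P3, v0) -> 13. No state change.
Op 5: write(P2, v0, 159). refcount(pp0)=4>1 -> COPY to pp4. 5 ppages; refcounts: pp0:3 pp1:4 pp2:4 pp3:4 pp4:1
Op 6: read(P0, v1) -> 11. No state change.
Op 7: write(P2, v3, 179). refcount(pp3)=4>1 -> COPY to pp5. 6 ppages; refcounts: pp0:3 pp1:4 pp2:4 pp3:3 pp4:1 pp5:1
Op 8: read(P3, v2) -> 35. No state change.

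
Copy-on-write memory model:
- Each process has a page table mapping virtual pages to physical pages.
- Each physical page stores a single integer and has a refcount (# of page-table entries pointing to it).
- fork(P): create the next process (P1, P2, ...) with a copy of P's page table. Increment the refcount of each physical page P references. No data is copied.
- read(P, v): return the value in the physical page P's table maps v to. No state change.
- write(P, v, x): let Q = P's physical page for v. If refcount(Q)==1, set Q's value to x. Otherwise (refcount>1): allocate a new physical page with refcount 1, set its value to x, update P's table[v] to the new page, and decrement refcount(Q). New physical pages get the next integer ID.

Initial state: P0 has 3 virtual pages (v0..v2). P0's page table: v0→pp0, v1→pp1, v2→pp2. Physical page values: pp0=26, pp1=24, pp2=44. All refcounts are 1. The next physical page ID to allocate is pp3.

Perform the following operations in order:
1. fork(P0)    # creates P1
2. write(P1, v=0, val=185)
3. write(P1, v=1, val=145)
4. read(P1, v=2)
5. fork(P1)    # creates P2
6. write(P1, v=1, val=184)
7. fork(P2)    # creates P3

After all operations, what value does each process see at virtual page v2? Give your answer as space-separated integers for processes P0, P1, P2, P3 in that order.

Op 1: fork(P0) -> P1. 3 ppages; refcounts: pp0:2 pp1:2 pp2:2
Op 2: write(P1, v0, 185). refcount(pp0)=2>1 -> COPY to pp3. 4 ppages; refcounts: pp0:1 pp1:2 pp2:2 pp3:1
Op 3: write(P1, v1, 145). refcount(pp1)=2>1 -> COPY to pp4. 5 ppages; refcounts: pp0:1 pp1:1 pp2:2 pp3:1 pp4:1
Op 4: read(P1, v2) -> 44. No state change.
Op 5: fork(P1) -> P2. 5 ppages; refcounts: pp0:1 pp1:1 pp2:3 pp3:2 pp4:2
Op 6: write(P1, v1, 184). refcount(pp4)=2>1 -> COPY to pp5. 6 ppages; refcounts: pp0:1 pp1:1 pp2:3 pp3:2 pp4:1 pp5:1
Op 7: fork(P2) -> P3. 6 ppages; refcounts: pp0:1 pp1:1 pp2:4 pp3:3 pp4:2 pp5:1
P0: v2 -> pp2 = 44
P1: v2 -> pp2 = 44
P2: v2 -> pp2 = 44
P3: v2 -> pp2 = 44

Answer: 44 44 44 44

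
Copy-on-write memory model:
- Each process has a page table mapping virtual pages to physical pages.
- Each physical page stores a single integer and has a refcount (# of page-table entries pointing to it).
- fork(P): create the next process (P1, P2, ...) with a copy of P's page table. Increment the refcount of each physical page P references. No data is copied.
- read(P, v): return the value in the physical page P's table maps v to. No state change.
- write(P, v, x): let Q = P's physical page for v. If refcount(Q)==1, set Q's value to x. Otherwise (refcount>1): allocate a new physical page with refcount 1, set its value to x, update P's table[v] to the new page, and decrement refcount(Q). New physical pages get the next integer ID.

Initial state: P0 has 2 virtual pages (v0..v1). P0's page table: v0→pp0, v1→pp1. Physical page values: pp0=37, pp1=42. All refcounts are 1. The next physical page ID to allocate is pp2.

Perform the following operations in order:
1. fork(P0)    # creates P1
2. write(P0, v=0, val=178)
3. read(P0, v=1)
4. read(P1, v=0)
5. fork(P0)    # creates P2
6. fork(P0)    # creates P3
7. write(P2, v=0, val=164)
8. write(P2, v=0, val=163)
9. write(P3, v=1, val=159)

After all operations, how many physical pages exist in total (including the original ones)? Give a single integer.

Answer: 5

Derivation:
Op 1: fork(P0) -> P1. 2 ppages; refcounts: pp0:2 pp1:2
Op 2: write(P0, v0, 178). refcount(pp0)=2>1 -> COPY to pp2. 3 ppages; refcounts: pp0:1 pp1:2 pp2:1
Op 3: read(P0, v1) -> 42. No state change.
Op 4: read(P1, v0) -> 37. No state change.
Op 5: fork(P0) -> P2. 3 ppages; refcounts: pp0:1 pp1:3 pp2:2
Op 6: fork(P0) -> P3. 3 ppages; refcounts: pp0:1 pp1:4 pp2:3
Op 7: write(P2, v0, 164). refcount(pp2)=3>1 -> COPY to pp3. 4 ppages; refcounts: pp0:1 pp1:4 pp2:2 pp3:1
Op 8: write(P2, v0, 163). refcount(pp3)=1 -> write in place. 4 ppages; refcounts: pp0:1 pp1:4 pp2:2 pp3:1
Op 9: write(P3, v1, 159). refcount(pp1)=4>1 -> COPY to pp4. 5 ppages; refcounts: pp0:1 pp1:3 pp2:2 pp3:1 pp4:1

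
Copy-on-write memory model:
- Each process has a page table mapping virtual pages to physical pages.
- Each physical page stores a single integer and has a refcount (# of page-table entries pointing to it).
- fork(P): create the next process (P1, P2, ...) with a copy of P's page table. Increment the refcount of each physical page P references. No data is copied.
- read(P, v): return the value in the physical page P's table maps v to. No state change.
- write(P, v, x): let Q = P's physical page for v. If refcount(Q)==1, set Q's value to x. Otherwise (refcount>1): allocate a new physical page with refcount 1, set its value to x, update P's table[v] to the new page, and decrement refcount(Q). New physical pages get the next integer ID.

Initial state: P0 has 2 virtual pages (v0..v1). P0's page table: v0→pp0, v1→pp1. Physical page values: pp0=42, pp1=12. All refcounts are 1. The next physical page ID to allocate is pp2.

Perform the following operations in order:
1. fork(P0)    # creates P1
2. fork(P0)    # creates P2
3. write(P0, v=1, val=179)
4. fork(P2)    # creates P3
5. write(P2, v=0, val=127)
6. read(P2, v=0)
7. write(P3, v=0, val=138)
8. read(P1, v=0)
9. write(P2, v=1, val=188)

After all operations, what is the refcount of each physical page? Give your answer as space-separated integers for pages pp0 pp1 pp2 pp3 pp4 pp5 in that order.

Op 1: fork(P0) -> P1. 2 ppages; refcounts: pp0:2 pp1:2
Op 2: fork(P0) -> P2. 2 ppages; refcounts: pp0:3 pp1:3
Op 3: write(P0, v1, 179). refcount(pp1)=3>1 -> COPY to pp2. 3 ppages; refcounts: pp0:3 pp1:2 pp2:1
Op 4: fork(P2) -> P3. 3 ppages; refcounts: pp0:4 pp1:3 pp2:1
Op 5: write(P2, v0, 127). refcount(pp0)=4>1 -> COPY to pp3. 4 ppages; refcounts: pp0:3 pp1:3 pp2:1 pp3:1
Op 6: read(P2, v0) -> 127. No state change.
Op 7: write(P3, v0, 138). refcount(pp0)=3>1 -> COPY to pp4. 5 ppages; refcounts: pp0:2 pp1:3 pp2:1 pp3:1 pp4:1
Op 8: read(P1, v0) -> 42. No state change.
Op 9: write(P2, v1, 188). refcount(pp1)=3>1 -> COPY to pp5. 6 ppages; refcounts: pp0:2 pp1:2 pp2:1 pp3:1 pp4:1 pp5:1

Answer: 2 2 1 1 1 1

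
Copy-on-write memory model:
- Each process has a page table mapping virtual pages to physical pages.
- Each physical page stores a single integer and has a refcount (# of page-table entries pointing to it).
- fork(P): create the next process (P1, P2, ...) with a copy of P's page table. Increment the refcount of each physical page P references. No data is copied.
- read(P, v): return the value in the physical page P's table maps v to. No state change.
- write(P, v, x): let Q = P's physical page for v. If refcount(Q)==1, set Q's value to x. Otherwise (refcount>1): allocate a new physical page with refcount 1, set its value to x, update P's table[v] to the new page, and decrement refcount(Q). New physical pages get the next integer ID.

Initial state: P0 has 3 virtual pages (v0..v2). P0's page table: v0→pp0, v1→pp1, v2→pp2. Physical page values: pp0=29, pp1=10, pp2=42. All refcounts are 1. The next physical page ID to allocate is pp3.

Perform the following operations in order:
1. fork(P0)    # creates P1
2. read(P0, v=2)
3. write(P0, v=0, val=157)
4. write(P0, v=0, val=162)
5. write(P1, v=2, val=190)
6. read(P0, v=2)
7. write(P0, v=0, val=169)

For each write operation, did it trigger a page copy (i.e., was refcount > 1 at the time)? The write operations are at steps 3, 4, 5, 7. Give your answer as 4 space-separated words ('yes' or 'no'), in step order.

Op 1: fork(P0) -> P1. 3 ppages; refcounts: pp0:2 pp1:2 pp2:2
Op 2: read(P0, v2) -> 42. No state change.
Op 3: write(P0, v0, 157). refcount(pp0)=2>1 -> COPY to pp3. 4 ppages; refcounts: pp0:1 pp1:2 pp2:2 pp3:1
Op 4: write(P0, v0, 162). refcount(pp3)=1 -> write in place. 4 ppages; refcounts: pp0:1 pp1:2 pp2:2 pp3:1
Op 5: write(P1, v2, 190). refcount(pp2)=2>1 -> COPY to pp4. 5 ppages; refcounts: pp0:1 pp1:2 pp2:1 pp3:1 pp4:1
Op 6: read(P0, v2) -> 42. No state change.
Op 7: write(P0, v0, 169). refcount(pp3)=1 -> write in place. 5 ppages; refcounts: pp0:1 pp1:2 pp2:1 pp3:1 pp4:1

yes no yes no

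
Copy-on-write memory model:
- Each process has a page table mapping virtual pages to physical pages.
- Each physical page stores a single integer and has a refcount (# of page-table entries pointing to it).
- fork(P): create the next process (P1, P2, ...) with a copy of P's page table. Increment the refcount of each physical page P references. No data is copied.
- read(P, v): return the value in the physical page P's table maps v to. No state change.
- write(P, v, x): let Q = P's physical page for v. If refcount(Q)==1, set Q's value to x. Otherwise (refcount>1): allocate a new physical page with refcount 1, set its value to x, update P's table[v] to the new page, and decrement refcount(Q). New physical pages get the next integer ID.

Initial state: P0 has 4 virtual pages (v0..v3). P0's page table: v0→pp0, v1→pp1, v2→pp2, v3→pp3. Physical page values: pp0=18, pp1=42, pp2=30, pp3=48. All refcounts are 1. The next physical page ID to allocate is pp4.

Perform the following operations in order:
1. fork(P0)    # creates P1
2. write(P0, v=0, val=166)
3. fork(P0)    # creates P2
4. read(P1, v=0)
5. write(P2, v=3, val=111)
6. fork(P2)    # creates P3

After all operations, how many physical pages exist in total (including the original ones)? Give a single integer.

Answer: 6

Derivation:
Op 1: fork(P0) -> P1. 4 ppages; refcounts: pp0:2 pp1:2 pp2:2 pp3:2
Op 2: write(P0, v0, 166). refcount(pp0)=2>1 -> COPY to pp4. 5 ppages; refcounts: pp0:1 pp1:2 pp2:2 pp3:2 pp4:1
Op 3: fork(P0) -> P2. 5 ppages; refcounts: pp0:1 pp1:3 pp2:3 pp3:3 pp4:2
Op 4: read(P1, v0) -> 18. No state change.
Op 5: write(P2, v3, 111). refcount(pp3)=3>1 -> COPY to pp5. 6 ppages; refcounts: pp0:1 pp1:3 pp2:3 pp3:2 pp4:2 pp5:1
Op 6: fork(P2) -> P3. 6 ppages; refcounts: pp0:1 pp1:4 pp2:4 pp3:2 pp4:3 pp5:2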